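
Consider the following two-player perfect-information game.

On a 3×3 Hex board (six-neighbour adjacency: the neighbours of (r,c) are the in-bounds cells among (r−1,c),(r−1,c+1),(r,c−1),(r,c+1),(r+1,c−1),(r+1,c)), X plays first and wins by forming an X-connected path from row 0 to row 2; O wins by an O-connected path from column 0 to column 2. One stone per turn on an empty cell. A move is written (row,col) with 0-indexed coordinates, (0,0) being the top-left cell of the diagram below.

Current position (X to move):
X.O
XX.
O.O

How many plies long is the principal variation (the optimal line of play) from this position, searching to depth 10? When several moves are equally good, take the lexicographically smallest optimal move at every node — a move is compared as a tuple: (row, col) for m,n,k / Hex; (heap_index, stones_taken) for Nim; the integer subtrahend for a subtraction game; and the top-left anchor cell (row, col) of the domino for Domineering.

p1 X@[X.O/XX./O.O]: (0,1)[XXO/XX./O.O]-1 (1,2)[X.O/XXX/O.O]-1 (2,1)[X.O/XX./OXO]+1*
p2 O@[X.O/XX./OXO] terminal -1; root [X.O/XX./O.O] d10

PV length from [X.O/XX./O.O]: 1 ply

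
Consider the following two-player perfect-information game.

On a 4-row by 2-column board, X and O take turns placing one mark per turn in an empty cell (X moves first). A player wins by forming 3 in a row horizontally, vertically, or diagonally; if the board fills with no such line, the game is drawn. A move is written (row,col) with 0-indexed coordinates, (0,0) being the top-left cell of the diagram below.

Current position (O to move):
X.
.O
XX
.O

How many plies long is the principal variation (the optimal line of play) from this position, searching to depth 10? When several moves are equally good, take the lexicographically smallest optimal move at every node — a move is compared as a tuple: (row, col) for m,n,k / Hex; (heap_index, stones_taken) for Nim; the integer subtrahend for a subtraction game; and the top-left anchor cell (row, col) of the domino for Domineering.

PV length from [X./.O/XX/.O]: 3 plies

[X./.O/XX/.O] O move#1: (0,1):-1/XO/.O/XX/.O, (1,0):+0/X./OO/XX/.O*, (3,0):-1/X./.O/XX/OO
[X./OO/XX/.O] X move#2: (0,1):+0/XX/OO/XX/.O*, (3,0):+0/X./OO/XX/XO
[XX/OO/XX/.O] O move#3: (3,0):+0/XX/OO/XX/OO*
[XX/OO/XX/OO] end (terminal +0, X#4); searched X./.O/XX/.O to 10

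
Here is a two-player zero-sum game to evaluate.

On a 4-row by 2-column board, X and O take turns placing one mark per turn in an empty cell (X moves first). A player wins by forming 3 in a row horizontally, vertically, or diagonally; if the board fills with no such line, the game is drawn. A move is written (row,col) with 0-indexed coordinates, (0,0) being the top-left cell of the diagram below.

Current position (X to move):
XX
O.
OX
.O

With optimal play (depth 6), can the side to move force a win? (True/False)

X winning at [XX/O./OX/.O]: True

ply 1, X at XX/O./OX/.O | (1,1)=+1→XX/OX/OX/.O*; (3,0)=+0→XX/O./OX/XO
ply 2: XX/OX/OX/.O is terminal -1 (O); from XX/O./OX/.O depth 6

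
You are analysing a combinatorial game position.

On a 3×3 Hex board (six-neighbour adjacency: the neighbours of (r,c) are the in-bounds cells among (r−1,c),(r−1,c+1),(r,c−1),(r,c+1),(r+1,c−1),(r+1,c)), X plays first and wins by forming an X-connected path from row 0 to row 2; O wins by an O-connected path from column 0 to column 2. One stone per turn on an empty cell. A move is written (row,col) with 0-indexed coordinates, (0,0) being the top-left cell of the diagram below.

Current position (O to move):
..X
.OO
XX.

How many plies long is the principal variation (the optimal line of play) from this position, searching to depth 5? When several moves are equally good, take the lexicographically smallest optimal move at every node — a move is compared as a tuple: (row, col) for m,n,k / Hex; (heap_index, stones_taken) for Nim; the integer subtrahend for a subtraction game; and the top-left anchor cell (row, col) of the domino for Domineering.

[..X/.OO/XX.] O move#1: (0,0):+1/O.X/.OO/XX.*, (0,1):+1/.OX/.OO/XX., (1,0):+1/..X/OOO/XX., (2,2):-1/..X/.OO/XXO
[O.X/.OO/XX.] X move#2: (0,1):-1/OXX/.OO/XX.*, (1,0):-1/O.X/XOO/XX., (2,2):-1/O.X/.OO/XXX
[OXX/.OO/XX.] O move#3: (1,0):+1/OXX/OOO/XX.*, (2,2):-1/OXX/.OO/XXO
[OXX/OOO/XX.] end (terminal -1, X#4); searched ..X/.OO/XX. to 5

PV length from [..X/.OO/XX.]: 3 plies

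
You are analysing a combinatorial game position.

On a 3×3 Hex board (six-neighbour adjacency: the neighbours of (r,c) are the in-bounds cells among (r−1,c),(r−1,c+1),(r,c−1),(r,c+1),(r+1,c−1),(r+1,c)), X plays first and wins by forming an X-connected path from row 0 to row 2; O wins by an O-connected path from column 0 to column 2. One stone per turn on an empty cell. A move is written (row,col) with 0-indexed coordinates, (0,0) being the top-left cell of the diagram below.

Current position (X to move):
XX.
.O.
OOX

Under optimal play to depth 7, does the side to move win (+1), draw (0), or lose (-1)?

ply 1, X at XX./.O./OOX | (0,2)=-1→XXX/.O./OOX*; (1,0)=-1→XX./XO./OOX; (1,2)=-1→XX./.OX/OOX
ply 2, O at XXX/.O./OOX | (1,0)=-1→XXX/OO./OOX; (1,2)=+1→XXX/.OO/OOX*
ply 3: XXX/.OO/OOX is terminal -1 (X); from XX./.O./OOX depth 7

value(XX./.O./OOX, X) = -1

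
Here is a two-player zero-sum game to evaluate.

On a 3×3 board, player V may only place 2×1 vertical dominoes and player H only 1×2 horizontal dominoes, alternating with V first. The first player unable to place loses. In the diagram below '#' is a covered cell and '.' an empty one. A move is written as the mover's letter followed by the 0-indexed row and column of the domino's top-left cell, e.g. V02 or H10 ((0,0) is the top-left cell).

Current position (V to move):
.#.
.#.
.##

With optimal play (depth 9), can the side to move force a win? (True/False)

V winning at [.#./.#./.##]: True

[.#./.#./.##] V move#1: V00:+1/##./##./.##*, V02:+1/.##/.##/.##, V10:+1/.#./##./###
[##./##./.##] end (terminal -1, H#2); searched .#./.#./.## to 9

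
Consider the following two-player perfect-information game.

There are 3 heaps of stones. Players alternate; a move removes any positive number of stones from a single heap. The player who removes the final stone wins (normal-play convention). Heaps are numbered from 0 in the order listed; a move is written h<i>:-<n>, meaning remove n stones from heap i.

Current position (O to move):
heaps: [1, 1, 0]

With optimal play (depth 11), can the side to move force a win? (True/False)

O winning at [(1,1,0)]: False

p1 O@[(1,1,0)]: h0:-1[(0,1,0)]-1* h1:-1[(1,0,0)]-1
p2 X@[(0,1,0)]: h1:-1[(0,0,0)]+1*
p3 O@[(0,0,0)] terminal -1; root [(1,1,0)] d11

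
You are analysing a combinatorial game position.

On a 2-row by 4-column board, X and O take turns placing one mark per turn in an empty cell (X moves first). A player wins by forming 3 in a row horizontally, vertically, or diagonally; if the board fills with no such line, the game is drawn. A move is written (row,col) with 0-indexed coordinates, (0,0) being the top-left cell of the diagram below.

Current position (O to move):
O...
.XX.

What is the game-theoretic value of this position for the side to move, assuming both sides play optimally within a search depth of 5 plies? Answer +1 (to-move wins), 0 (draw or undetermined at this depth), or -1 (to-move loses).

value(O.../.XX., O) = -1

ply 1, O at O.../.XX. | (0,1)=-1→OO../.XX.*; (0,2)=-1→O.O./.XX.; (0,3)=-1→O..O/.XX.; (1,0)=-1→O.../OXX.; (1,3)=-1→O.../.XXO
ply 2, X at OO../.XX. | (0,2)=+1→OOX./.XX.*; (0,3)=-1→OO.X/.XX.; (1,0)=+1→OO../XXX.; (1,3)=+1→OO../.XXX
ply 3, O at OOX./.XX. | (0,3)=-1→OOXO/.XX.*; (1,0)=-1→OOX./OXX.; (1,3)=-1→OOX./.XXO
ply 4, X at OOXO/.XX. | (1,0)=+1→OOXO/XXX.*; (1,3)=+1→OOXO/.XXX
ply 5: OOXO/XXX. is terminal -1 (O); from O.../.XX. depth 5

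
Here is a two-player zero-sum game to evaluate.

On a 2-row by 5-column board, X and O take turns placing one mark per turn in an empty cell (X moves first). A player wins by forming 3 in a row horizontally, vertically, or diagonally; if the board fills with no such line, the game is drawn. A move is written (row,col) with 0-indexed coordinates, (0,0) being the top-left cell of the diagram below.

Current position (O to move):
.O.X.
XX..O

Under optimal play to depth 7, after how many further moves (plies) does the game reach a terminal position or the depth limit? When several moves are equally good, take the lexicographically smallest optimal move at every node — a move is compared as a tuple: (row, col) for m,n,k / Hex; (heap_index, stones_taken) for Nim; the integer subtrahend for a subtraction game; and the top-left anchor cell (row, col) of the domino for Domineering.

PV length from [.O.X./XX..O]: 5 plies

ply 1, O at .O.X./XX..O | (0,0)=-1→OO.X./XX..O; (0,2)=-1→.OOX./XX..O; (0,4)=-1→.O.XO/XX..O; (1,2)=+0→.O.X./XXO.O*; (1,3)=-1→.O.X./XX.OO
ply 2, X at .O.X./XXO.O | (0,0)=-1→XO.X./XXO.O; (0,2)=-1→.OXX./XXO.O; (0,4)=-1→.O.XX/XXO.O; (1,3)=+0→.O.X./XXOXO*
ply 3, O at .O.X./XXOXO | (0,0)=+0→OO.X./XXOXO*; (0,2)=+0→.OOX./XXOXO; (0,4)=+0→.O.XO/XXOXO
ply 4, X at OO.X./XXOXO | (0,2)=+0→OOXX./XXOXO*; (0,4)=-1→OO.XX/XXOXO
ply 5, O at OOXX./XXOXO | (0,4)=+0→OOXXO/XXOXO*
ply 6: OOXXO/XXOXO is terminal +0 (X); from .O.X./XX..O depth 7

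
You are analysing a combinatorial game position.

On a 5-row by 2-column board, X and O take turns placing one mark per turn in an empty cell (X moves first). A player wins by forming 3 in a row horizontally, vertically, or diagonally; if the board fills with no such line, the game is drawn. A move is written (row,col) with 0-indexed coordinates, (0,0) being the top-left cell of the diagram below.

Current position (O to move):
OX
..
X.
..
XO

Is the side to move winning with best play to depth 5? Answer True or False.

[OX/../X./../XO] O move#1: (1,0):-1/OX/O./X./../XO, (1,1):-1/OX/.O/X./../XO, (2,1):-1/OX/../XO/../XO, (3,0):+0/OX/../X./O./XO*, (3,1):-1/OX/../X./.O/XO
[OX/../X./O./XO] X move#2: (1,0):+0/OX/X./X./O./XO*, (1,1):+0/OX/.X/X./O./XO, (2,1):+0/OX/../XX/O./XO, (3,1):+0/OX/../X./OX/XO
[OX/X./X./O./XO] O move#3: (1,1):+0/OX/XO/X./O./XO*, (2,1):+0/OX/X./XO/O./XO, (3,1):+0/OX/X./X./OO/XO
[OX/XO/X./O./XO] X move#4: (2,1):+0/OX/XO/XX/O./XO*, (3,1):+0/OX/XO/X./OX/XO
[OX/XO/XX/O./XO] O move#5: (3,1):+0/OX/XO/XX/OO/XO*
[OX/XO/XX/OO/XO] end (terminal +0, X#6); searched OX/../X./../XO to 5

O winning at [OX/../X./../XO]: False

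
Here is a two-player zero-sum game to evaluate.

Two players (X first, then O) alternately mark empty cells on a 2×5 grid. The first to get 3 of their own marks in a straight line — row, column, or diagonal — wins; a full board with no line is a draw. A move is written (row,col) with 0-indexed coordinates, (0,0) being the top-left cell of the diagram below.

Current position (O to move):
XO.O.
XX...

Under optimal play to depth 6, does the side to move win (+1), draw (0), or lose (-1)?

p1 O@[XO.O./XX...]: (0,2)[XOOO./XX...]+1* (0,4)[XO.OO/XX...]-1 (1,2)[XO.O./XXO..]+0 (1,3)[XO.O./XX.O.]-1 (1,4)[XO.O./XX..O]-1
p2 X@[XOOO./XX...] terminal -1; root [XO.O./XX...] d6

value(XO.O./XX..., O) = +1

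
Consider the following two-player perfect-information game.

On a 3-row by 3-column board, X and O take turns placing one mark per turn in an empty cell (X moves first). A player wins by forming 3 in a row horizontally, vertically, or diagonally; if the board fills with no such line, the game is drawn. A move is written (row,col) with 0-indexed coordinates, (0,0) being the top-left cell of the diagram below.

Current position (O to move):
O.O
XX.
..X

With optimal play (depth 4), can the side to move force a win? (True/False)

O winning at [O.O/XX./..X]: True

p1 O@[O.O/XX./..X]: (0,1)[OOO/XX./..X]+1* (1,2)[O.O/XXO/..X]+0 (2,0)[O.O/XX./O.X]-1 (2,1)[O.O/XX./.OX]-1
p2 X@[OOO/XX./..X] terminal -1; root [O.O/XX./..X] d4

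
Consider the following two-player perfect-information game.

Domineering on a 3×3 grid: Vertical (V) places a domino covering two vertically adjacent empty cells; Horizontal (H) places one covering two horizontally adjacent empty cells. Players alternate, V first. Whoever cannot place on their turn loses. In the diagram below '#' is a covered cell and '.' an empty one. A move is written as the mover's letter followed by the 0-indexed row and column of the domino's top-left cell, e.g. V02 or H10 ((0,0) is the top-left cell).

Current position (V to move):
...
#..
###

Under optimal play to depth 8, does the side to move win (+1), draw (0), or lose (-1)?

ply 1, V at .../#../### | V01=+1→.#./##./###*; V02=-1→..#/#.#/###
ply 2: .#./##./### is terminal -1 (H); from .../#../### depth 8

value(.../#../###, V) = +1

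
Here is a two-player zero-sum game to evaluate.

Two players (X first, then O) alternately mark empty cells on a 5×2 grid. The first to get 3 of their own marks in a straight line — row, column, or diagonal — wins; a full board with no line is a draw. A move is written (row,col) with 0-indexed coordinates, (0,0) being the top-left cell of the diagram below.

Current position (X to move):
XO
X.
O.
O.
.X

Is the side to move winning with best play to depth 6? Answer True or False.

X winning at [XO/X./O./O./.X]: False

[XO/X./O./O./.X] X move#1: (1,1):-1/XO/XX/O./O./.X, (2,1):-1/XO/X./OX/O./.X, (3,1):-1/XO/X./O./OX/.X, (4,0):+0/XO/X./O./O./XX*
[XO/X./O./O./XX] O move#2: (1,1):+0/XO/XO/O./O./XX*, (2,1):+0/XO/X./OO/O./XX, (3,1):+0/XO/X./O./OO/XX
[XO/XO/O./O./XX] X move#3: (2,1):+0/XO/XO/OX/O./XX*, (3,1):-1/XO/XO/O./OX/XX
[XO/XO/OX/O./XX] O move#4: (3,1):+0/XO/XO/OX/OO/XX*
[XO/XO/OX/OO/XX] end (terminal +0, X#5); searched XO/X./O./O./.X to 6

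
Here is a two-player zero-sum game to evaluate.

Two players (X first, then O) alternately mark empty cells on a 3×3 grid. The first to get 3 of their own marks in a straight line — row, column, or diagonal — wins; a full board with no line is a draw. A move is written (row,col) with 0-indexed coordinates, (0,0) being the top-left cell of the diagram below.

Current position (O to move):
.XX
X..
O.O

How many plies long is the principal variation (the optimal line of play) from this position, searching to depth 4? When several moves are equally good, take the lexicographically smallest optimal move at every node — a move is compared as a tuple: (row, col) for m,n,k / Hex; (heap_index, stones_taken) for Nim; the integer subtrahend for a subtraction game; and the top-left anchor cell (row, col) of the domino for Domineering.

ply 1, O at .XX/X../O.O | (0,0)=+1→OXX/X../O.O*; (1,1)=-1→.XX/XO./O.O; (1,2)=-1→.XX/X.O/O.O; (2,1)=+1→.XX/X../OOO
ply 2, X at OXX/X../O.O | (1,1)=-1→OXX/XX./O.O*; (1,2)=-1→OXX/X.X/O.O; (2,1)=-1→OXX/X../OXO
ply 3, O at OXX/XX./O.O | (1,2)=-1→OXX/XXO/O.O; (2,1)=+1→OXX/XX./OOO*
ply 4: OXX/XX./OOO is terminal -1 (X); from .XX/X../O.O depth 4

PV length from [.XX/X../O.O]: 3 plies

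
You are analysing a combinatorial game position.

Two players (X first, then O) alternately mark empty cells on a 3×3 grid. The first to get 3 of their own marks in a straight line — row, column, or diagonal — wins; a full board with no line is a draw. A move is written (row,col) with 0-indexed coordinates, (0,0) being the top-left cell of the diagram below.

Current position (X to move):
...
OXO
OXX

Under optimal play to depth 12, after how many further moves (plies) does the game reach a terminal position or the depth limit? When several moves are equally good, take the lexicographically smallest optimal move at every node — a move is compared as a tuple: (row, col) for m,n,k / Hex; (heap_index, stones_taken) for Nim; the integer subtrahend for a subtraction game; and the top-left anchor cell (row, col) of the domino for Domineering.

PV length from [.../OXO/OXX]: 1 ply

[.../OXO/OXX] X move#1: (0,0):+1/X../OXO/OXX*, (0,1):+1/.X./OXO/OXX, (0,2):-1/..X/OXO/OXX
[X../OXO/OXX] end (terminal -1, O#2); searched .../OXO/OXX to 12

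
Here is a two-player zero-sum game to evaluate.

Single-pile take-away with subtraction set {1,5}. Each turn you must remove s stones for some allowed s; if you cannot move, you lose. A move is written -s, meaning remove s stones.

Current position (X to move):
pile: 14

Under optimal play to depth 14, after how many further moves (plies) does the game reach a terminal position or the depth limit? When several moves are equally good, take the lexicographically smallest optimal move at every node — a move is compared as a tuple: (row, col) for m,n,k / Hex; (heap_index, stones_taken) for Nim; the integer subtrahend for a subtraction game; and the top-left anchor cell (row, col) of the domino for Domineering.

PV length from [14]: 14 plies

p1 X@[14]: -1[13]-1* -5[9]-1
p2 O@[13]: -1[12]+1* -5[8]+1
p3 X@[12]: -1[11]-1* -5[7]-1
p4 O@[11]: -1[10]+1* -5[6]+1
p5 X@[10]: -1[9]-1* -5[5]-1
p6 O@[9]: -1[8]+1* -5[4]+1
p7 X@[8]: -1[7]-1* -5[3]-1
p8 O@[7]: -1[6]+1* -5[2]+1
p9 X@[6]: -1[5]-1* -5[1]-1
p10 O@[5]: -1[4]+1* -5[0]+1
p11 X@[4]: -1[3]-1*
p12 O@[3]: -1[2]+1*
p13 X@[2]: -1[1]-1*
p14 O@[1]: -1[0]+1*
p15 X@[0] terminal -1; root [14] d14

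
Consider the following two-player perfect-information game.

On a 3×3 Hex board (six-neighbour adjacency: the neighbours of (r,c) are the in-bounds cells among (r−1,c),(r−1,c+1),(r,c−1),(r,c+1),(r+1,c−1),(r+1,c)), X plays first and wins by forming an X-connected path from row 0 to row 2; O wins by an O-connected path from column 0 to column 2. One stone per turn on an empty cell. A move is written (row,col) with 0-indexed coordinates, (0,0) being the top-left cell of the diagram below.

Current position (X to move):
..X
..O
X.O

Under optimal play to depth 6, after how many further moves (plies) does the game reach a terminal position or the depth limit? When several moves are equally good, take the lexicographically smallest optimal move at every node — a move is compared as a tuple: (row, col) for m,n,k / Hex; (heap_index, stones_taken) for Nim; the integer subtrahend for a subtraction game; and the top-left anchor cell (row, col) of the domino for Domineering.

PV length from [..X/..O/X.O]: 3 plies

p1 X@[..X/..O/X.O]: (0,0)[X.X/..O/X.O]+1* (0,1)[.XX/..O/X.O]+1 (1,0)[..X/X.O/X.O]+1 (1,1)[..X/.XO/X.O]+1 (2,1)[..X/..O/XXO]+1
p2 O@[X.X/..O/X.O]: (0,1)[XOX/..O/X.O]-1* (1,0)[X.X/O.O/X.O]-1 (1,1)[X.X/.OO/X.O]-1 (2,1)[X.X/..O/XOO]-1
p3 X@[XOX/..O/X.O]: (1,0)[XOX/X.O/X.O]+1* (1,1)[XOX/.XO/X.O]+1 (2,1)[XOX/..O/XXO]+1
p4 O@[XOX/X.O/X.O] terminal -1; root [..X/..O/X.O] d6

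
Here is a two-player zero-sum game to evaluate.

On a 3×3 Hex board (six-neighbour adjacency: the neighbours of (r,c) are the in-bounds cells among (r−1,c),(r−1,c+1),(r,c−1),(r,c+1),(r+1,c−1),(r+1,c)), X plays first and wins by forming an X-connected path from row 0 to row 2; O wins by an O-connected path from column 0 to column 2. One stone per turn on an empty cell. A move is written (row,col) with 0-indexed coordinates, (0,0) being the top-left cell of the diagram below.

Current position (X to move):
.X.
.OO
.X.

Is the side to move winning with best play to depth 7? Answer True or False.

X winning at [.X./.OO/.X.]: False

p1 X@[.X./.OO/.X.]: (0,0)[XX./.OO/.X.]-1* (0,2)[.XX/.OO/.X.]-1 (1,0)[.X./XOO/.X.]-1 (2,0)[.X./.OO/XX.]-1 (2,2)[.X./.OO/.XX]-1
p2 O@[XX./.OO/.X.]: (0,2)[XXO/.OO/.X.]+1* (1,0)[XX./OOO/.X.]+1 (2,0)[XX./.OO/OX.]+1 (2,2)[XX./.OO/.XO]+1
p3 X@[XXO/.OO/.X.]: (1,0)[XXO/XOO/.X.]-1* (2,0)[XXO/.OO/XX.]-1 (2,2)[XXO/.OO/.XX]-1
p4 O@[XXO/XOO/.X.]: (2,0)[XXO/XOO/OX.]+1* (2,2)[XXO/XOO/.XO]-1
p5 X@[XXO/XOO/OX.] terminal -1; root [.X./.OO/.X.] d7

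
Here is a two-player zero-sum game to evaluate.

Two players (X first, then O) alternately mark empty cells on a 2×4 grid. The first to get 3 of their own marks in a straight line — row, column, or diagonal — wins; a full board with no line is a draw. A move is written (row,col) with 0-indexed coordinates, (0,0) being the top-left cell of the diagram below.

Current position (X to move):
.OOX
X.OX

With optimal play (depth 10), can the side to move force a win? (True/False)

X winning at [.OOX/X.OX]: False

ply 1, X at .OOX/X.OX | (0,0)=+0→XOOX/X.OX*; (1,1)=-1→.OOX/XXOX
ply 2, O at XOOX/X.OX | (1,1)=+0→XOOX/XOOX*
ply 3: XOOX/XOOX is terminal +0 (X); from .OOX/X.OX depth 10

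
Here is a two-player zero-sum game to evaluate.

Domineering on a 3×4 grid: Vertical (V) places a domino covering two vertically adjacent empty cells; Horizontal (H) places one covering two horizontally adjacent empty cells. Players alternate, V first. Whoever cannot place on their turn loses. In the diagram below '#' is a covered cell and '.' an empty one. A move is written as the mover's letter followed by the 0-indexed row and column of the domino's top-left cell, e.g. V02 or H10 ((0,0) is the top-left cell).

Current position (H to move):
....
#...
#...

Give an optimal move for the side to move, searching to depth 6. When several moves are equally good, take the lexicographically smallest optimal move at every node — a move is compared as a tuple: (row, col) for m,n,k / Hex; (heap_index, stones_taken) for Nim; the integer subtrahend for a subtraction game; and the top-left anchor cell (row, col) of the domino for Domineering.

[..../#.../#...] H move#1: H00:-1/##../#.../#..., H01:-1/.##./#.../#..., H02:-1/..##/#.../#..., H11:+1/..../###./#...*, H12:+1/..../#.##/#..., H21:-1/..../#.../###., H22:-1/..../#.../#.##
[..../###./#...] V move#2: V03:-1/...#/####/#...*, V13:-1/..../####/#..#
[...#/####/#...] H move#3: H00:+1/##.#/####/#...*, H01:+1/.###/####/#..., H21:+1/...#/####/###., H22:+1/...#/####/#.##
[##.#/####/#...] end (terminal -1, V#4); searched ..../#.../#... to 6

H's best at [..../#.../#...]: H11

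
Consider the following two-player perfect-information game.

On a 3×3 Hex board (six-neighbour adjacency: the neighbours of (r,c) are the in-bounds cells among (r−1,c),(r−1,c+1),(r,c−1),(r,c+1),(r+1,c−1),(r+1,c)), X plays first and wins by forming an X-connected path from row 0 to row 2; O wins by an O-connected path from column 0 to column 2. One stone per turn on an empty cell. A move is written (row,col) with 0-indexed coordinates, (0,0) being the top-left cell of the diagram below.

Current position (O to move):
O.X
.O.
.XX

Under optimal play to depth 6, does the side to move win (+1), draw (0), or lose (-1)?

p1 O@[O.X/.O./.XX]: (0,1)[OOX/.O./.XX]-1 (1,0)[O.X/OO./.XX]-1 (1,2)[O.X/.OO/.XX]+1* (2,0)[O.X/.O./OXX]-1
p2 X@[O.X/.OO/.XX]: (0,1)[OXX/.OO/.XX]-1* (1,0)[O.X/XOO/.XX]-1 (2,0)[O.X/.OO/XXX]-1
p3 O@[OXX/.OO/.XX]: (1,0)[OXX/OOO/.XX]+1* (2,0)[OXX/.OO/OXX]+1
p4 X@[OXX/OOO/.XX] terminal -1; root [O.X/.O./.XX] d6

value(O.X/.O./.XX, O) = +1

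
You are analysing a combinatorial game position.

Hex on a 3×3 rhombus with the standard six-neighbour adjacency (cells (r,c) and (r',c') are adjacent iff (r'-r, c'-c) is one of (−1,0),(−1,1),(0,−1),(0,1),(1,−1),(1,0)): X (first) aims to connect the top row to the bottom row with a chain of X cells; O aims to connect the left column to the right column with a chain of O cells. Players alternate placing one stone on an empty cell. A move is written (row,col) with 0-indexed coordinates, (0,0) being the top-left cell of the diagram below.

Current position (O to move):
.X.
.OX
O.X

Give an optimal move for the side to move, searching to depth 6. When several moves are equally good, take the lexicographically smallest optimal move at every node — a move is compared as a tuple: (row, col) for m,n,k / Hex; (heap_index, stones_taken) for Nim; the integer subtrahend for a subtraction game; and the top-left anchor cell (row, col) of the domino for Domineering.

O's best at [.X./.OX/O.X]: (0,2)

p1 O@[.X./.OX/O.X]: (0,0)[OX./.OX/O.X]-1 (0,2)[.XO/.OX/O.X]+1* (1,0)[.X./OOX/O.X]-1 (2,1)[.X./.OX/OOX]-1
p2 X@[.XO/.OX/O.X] terminal -1; root [.X./.OX/O.X] d6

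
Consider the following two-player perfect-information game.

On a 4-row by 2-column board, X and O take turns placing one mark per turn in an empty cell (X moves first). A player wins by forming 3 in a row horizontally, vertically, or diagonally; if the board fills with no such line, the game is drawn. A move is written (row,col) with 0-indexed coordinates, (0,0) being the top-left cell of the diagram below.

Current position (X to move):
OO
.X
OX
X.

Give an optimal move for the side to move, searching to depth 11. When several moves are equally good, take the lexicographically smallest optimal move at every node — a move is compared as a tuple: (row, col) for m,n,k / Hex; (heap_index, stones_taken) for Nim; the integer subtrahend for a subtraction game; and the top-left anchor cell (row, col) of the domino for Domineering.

X's best at [OO/.X/OX/X.]: (3,1)

[OO/.X/OX/X.] X move#1: (1,0):+0/OO/XX/OX/X., (3,1):+1/OO/.X/OX/XX*
[OO/.X/OX/XX] end (terminal -1, O#2); searched OO/.X/OX/X. to 11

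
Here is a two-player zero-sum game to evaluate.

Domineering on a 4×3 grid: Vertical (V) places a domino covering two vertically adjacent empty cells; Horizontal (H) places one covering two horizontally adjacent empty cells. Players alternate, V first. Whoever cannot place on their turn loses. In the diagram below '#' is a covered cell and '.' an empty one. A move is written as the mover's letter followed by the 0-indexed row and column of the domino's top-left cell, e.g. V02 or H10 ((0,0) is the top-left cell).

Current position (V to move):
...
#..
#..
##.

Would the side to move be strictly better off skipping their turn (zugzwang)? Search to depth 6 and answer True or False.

zugzwang(.../#../#../##., V) = False

[.../#../#../##.] V move#1: V01:+1/.#./##./#../##.*, V02:+1/..#/#.#/#../##., V11:+1/.../##./##./##., V12:+1/.../#.#/#.#/##., V22:-1/.../#../#.#/###
[.#./##./#../##.] H move#2: H21:-1/.#./##./###/##.*
[.#./##./###/##.] V move#3: V02:+1/.##/###/###/##.*
[.##/###/###/##.] end (terminal -1, H#4); searched .../#../#../##. to 6
suppose V passes — search the same position with H to move:
pass> [.../#../#../##.] H move#1: H00:-1/##./#../#../##., H01:-1/.##/#../#../##., H11:+1/.../###/#../##.*, H21:-1/.../#../###/##.
pass> [.../###/#../##.] V move#2: V22:-1/.../###/#.#/###*
pass> [.../###/#.#/###] H move#3: H00:+1/##./###/#.#/###*, H01:+1/.##/###/#.#/###
pass> [##./###/#.#/###] end (terminal -1, V#4); searched .../#../#../##. to 6
for V: play +1, pass -1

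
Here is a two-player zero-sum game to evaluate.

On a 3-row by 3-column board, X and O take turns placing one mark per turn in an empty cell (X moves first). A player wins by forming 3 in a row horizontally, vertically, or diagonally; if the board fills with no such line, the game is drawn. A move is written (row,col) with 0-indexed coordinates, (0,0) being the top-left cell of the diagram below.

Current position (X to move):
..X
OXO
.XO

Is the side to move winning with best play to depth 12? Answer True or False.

[..X/OXO/.XO] X move#1: (0,0):+1/X.X/OXO/.XO*, (0,1):+1/.XX/OXO/.XO, (2,0):+1/..X/OXO/XXO
[X.X/OXO/.XO] O move#2: (0,1):-1/XOX/OXO/.XO*, (2,0):-1/X.X/OXO/OXO
[XOX/OXO/.XO] X move#3: (2,0):+1/XOX/OXO/XXO*
[XOX/OXO/XXO] end (terminal -1, O#4); searched ..X/OXO/.XO to 12

X winning at [..X/OXO/.XO]: True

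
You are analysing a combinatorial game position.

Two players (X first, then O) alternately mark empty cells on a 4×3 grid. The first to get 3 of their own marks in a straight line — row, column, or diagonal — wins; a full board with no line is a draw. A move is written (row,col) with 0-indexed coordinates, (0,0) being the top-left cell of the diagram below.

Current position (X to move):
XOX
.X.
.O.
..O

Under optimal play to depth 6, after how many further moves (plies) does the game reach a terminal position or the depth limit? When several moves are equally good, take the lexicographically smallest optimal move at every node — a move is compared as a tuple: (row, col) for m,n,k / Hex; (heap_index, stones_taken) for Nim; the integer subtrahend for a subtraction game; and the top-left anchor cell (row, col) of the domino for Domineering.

p1 X@[XOX/.X./.O./..O]: (1,0)[XOX/XX./.O./..O]+1* (1,2)[XOX/.XX/.O./..O]-1 (2,0)[XOX/.X./XO./..O]+1 (2,2)[XOX/.X./.OX/..O]+1 (3,0)[XOX/.X./.O./X.O]-1 (3,1)[XOX/.X./.O./.XO]-1
p2 O@[XOX/XX./.O./..O]: (1,2)[XOX/XXO/.O./..O]-1* (2,0)[XOX/XX./OO./..O]-1 (2,2)[XOX/XX./.OO/..O]-1 (3,0)[XOX/XX./.O./O.O]-1 (3,1)[XOX/XX./.O./.OO]-1
p3 X@[XOX/XXO/.O./..O]: (2,0)[XOX/XXO/XO./..O]+1* (2,2)[XOX/XXO/.OX/..O]+1 (3,0)[XOX/XXO/.O./X.O]-1 (3,1)[XOX/XXO/.O./.XO]-1
p4 O@[XOX/XXO/XO./..O] terminal -1; root [XOX/.X./.O./..O] d6

PV length from [XOX/.X./.O./..O]: 3 plies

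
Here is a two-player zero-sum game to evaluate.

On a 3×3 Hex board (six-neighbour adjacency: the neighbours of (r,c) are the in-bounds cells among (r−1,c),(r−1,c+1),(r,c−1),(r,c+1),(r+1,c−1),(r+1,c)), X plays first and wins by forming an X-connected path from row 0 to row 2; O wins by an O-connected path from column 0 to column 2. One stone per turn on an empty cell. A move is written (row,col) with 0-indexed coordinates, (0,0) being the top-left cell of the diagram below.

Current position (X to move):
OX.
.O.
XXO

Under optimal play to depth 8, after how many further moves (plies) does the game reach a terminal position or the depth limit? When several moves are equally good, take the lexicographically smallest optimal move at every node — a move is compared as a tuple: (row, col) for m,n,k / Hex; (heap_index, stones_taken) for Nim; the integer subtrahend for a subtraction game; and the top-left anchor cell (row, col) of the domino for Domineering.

PV length from [OX./.O./XXO]: 3 plies

ply 1, X at OX./.O./XXO | (0,2)=+1→OXX/.O./XXO*; (1,0)=+1→OX./XO./XXO; (1,2)=+1→OX./.OX/XXO
ply 2, O at OXX/.O./XXO | (1,0)=-1→OXX/OO./XXO*; (1,2)=-1→OXX/.OO/XXO
ply 3, X at OXX/OO./XXO | (1,2)=+1→OXX/OOX/XXO*
ply 4: OXX/OOX/XXO is terminal -1 (O); from OX./.O./XXO depth 8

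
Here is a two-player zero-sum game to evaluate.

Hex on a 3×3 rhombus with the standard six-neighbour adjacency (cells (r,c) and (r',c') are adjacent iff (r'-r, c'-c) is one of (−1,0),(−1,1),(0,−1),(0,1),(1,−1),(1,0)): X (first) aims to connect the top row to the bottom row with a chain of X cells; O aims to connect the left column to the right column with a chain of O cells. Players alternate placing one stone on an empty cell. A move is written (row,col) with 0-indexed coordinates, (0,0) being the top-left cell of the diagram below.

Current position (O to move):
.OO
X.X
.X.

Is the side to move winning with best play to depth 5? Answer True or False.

[.OO/X.X/.X.] O move#1: (0,0):+1/OOO/X.X/.X.*, (1,1):+1/.OO/XOX/.X., (2,0):+1/.OO/X.X/OX., (2,2):-1/.OO/X.X/.XO
[OOO/X.X/.X.] end (terminal -1, X#2); searched .OO/X.X/.X. to 5

O winning at [.OO/X.X/.X.]: True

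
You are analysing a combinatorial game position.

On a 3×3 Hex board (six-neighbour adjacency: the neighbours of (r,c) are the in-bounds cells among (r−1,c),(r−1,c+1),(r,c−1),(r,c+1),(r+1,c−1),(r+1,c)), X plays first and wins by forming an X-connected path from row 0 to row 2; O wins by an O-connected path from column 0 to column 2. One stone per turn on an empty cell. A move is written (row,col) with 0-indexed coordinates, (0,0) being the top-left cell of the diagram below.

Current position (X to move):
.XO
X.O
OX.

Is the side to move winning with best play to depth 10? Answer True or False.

p1 X@[.XO/X.O/OX.]: (0,0)[XXO/X.O/OX.]-1 (1,1)[.XO/XXO/OX.]+1* (2,2)[.XO/X.O/OXX]-1
p2 O@[.XO/XXO/OX.] terminal -1; root [.XO/X.O/OX.] d10

X winning at [.XO/X.O/OX.]: True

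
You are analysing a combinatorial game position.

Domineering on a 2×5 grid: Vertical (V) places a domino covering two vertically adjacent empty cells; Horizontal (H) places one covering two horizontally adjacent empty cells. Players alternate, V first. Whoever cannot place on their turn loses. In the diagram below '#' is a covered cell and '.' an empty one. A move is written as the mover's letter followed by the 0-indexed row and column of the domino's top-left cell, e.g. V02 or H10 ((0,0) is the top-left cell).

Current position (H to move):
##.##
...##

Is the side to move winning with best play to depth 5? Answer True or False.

p1 H@[##.##/...##]: H10[##.##/##.##]-1 H11[##.##/.####]+1*
p2 V@[##.##/.####] terminal -1; root [##.##/...##] d5

H winning at [##.##/...##]: True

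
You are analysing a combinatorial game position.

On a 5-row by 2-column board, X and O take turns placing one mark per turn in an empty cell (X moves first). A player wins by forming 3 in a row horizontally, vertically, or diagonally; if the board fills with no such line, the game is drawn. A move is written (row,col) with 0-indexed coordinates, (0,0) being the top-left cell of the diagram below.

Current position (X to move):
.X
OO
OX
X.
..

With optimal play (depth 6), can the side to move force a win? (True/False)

[.X/OO/OX/X./..] X move#1: (0,0):+0/XX/OO/OX/X./..*, (3,1):-1/.X/OO/OX/XX/.., (4,0):-1/.X/OO/OX/X./X., (4,1):-1/.X/OO/OX/X./.X
[XX/OO/OX/X./..] O move#2: (3,1):+0/XX/OO/OX/XO/..*, (4,0):+0/XX/OO/OX/X./O., (4,1):+0/XX/OO/OX/X./.O
[XX/OO/OX/XO/..] X move#3: (4,0):+0/XX/OO/OX/XO/X.*, (4,1):+0/XX/OO/OX/XO/.X
[XX/OO/OX/XO/X.] O move#4: (4,1):+0/XX/OO/OX/XO/XO*
[XX/OO/OX/XO/XO] end (terminal +0, X#5); searched .X/OO/OX/X./.. to 6

X winning at [.X/OO/OX/X./..]: False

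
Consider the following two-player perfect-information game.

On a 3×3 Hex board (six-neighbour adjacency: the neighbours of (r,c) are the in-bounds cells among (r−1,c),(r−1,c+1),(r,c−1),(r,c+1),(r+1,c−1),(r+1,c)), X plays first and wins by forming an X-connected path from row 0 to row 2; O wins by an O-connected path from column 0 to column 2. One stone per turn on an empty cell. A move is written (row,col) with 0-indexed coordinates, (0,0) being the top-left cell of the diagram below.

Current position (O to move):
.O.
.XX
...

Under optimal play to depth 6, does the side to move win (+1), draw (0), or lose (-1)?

value(.O./.XX/..., O) = +1

[.O./.XX/...] O move#1: (0,0):-1/OO./.XX/..., (0,2):+1/.OO/.XX/...*, (1,0):-1/.O./OXX/..., (2,0):-1/.O./.XX/O.., (2,1):-1/.O./.XX/.O., (2,2):-1/.O./.XX/..O
[.OO/.XX/...] X move#2: (0,0):-1/XOO/.XX/...*, (1,0):-1/.OO/XXX/..., (2,0):-1/.OO/.XX/X.., (2,1):-1/.OO/.XX/.X., (2,2):-1/.OO/.XX/..X
[XOO/.XX/...] O move#3: (1,0):+1/XOO/OXX/...*, (2,0):-1/XOO/.XX/O.., (2,1):-1/XOO/.XX/.O., (2,2):-1/XOO/.XX/..O
[XOO/OXX/...] end (terminal -1, X#4); searched .O./.XX/... to 6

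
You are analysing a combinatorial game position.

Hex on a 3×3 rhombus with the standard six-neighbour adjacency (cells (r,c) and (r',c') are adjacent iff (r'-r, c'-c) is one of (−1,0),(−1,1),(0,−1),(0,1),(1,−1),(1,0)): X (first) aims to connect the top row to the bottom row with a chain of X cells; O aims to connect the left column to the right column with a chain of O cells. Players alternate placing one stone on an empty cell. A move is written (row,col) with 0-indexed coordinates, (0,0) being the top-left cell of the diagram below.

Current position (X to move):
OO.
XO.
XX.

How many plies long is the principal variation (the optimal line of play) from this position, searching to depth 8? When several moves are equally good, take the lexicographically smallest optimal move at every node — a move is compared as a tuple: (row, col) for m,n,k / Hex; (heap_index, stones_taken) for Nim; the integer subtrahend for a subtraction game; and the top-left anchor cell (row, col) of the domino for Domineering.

ply 1, X at OO./XO./XX. | (0,2)=-1→OOX/XO./XX.*; (1,2)=-1→OO./XOX/XX.; (2,2)=-1→OO./XO./XXX
ply 2, O at OOX/XO./XX. | (1,2)=+1→OOX/XOO/XX.*; (2,2)=-1→OOX/XO./XXO
ply 3: OOX/XOO/XX. is terminal -1 (X); from OO./XO./XX. depth 8

PV length from [OO./XO./XX.]: 2 plies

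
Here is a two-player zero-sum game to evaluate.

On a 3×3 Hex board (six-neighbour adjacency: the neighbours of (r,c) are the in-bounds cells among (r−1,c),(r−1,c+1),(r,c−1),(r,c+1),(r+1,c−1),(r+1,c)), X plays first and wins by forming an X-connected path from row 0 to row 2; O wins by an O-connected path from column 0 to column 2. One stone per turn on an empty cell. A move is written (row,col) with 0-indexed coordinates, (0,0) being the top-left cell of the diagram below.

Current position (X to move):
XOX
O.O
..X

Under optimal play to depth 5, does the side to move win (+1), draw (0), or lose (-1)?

value(XOX/O.O/..X, X) = +1

p1 X@[XOX/O.O/..X]: (1,1)[XOX/OXO/..X]+1* (2,0)[XOX/O.O/X.X]-1 (2,1)[XOX/O.O/.XX]-1
p2 O@[XOX/OXO/..X]: (2,0)[XOX/OXO/O.X]-1* (2,1)[XOX/OXO/.OX]-1
p3 X@[XOX/OXO/O.X]: (2,1)[XOX/OXO/OXX]+1*
p4 O@[XOX/OXO/OXX] terminal -1; root [XOX/O.O/..X] d5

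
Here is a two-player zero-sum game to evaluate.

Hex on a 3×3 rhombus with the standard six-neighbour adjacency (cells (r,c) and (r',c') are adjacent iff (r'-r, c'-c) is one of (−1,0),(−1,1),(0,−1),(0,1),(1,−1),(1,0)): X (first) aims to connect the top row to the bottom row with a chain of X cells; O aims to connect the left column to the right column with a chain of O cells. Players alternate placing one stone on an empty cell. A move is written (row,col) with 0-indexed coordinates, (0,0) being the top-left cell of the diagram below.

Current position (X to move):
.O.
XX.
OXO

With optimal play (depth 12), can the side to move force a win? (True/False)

X winning at [.O./XX./OXO]: True

p1 X@[.O./XX./OXO]: (0,0)[XO./XX./OXO]+1* (0,2)[.OX/XX./OXO]+1 (1,2)[.O./XXX/OXO]+1
p2 O@[XO./XX./OXO] terminal -1; root [.O./XX./OXO] d12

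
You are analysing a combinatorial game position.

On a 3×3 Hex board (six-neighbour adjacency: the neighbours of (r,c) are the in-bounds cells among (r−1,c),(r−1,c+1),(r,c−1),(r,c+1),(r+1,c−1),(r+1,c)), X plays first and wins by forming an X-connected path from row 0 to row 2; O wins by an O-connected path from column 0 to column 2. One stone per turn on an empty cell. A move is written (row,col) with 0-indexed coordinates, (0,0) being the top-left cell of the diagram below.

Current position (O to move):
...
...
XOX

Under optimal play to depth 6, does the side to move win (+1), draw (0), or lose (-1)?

value(.../.../XOX, O) = -1

ply 1, O at .../.../XOX | (0,0)=-1→O../.../XOX*; (0,1)=-1→.O./.../XOX; (0,2)=-1→..O/.../XOX; (1,0)=-1→.../O../XOX; (1,1)=-1→.../.O./XOX; (1,2)=-1→.../..O/XOX
ply 2, X at O../.../XOX | (0,1)=+1→OX./.../XOX*; (0,2)=+1→O.X/.../XOX; (1,0)=+1→O../X../XOX; (1,1)=+1→O../.X./XOX; (1,2)=+1→O../..X/XOX
ply 3, O at OX./.../XOX | (0,2)=-1→OXO/.../XOX*; (1,0)=-1→OX./O../XOX; (1,1)=-1→OX./.O./XOX; (1,2)=-1→OX./..O/XOX
ply 4, X at OXO/.../XOX | (1,0)=+1→OXO/X../XOX*; (1,1)=+1→OXO/.X./XOX; (1,2)=+1→OXO/..X/XOX
ply 5: OXO/X../XOX is terminal -1 (O); from .../.../XOX depth 6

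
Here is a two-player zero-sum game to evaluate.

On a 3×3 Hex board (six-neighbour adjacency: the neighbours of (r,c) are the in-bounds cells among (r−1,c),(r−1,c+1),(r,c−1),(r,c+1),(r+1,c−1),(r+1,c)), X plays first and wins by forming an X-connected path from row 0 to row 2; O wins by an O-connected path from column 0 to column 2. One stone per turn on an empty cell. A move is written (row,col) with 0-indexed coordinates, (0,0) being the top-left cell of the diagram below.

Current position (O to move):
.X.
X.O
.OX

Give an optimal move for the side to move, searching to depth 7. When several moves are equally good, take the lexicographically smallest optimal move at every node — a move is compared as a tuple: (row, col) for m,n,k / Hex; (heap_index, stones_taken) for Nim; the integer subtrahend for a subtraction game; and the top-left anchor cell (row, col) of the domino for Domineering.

O's best at [.X./X.O/.OX]: (2,0)

[.X./X.O/.OX] O move#1: (0,0):-1/OX./X.O/.OX, (0,2):-1/.XO/X.O/.OX, (1,1):-1/.X./XOO/.OX, (2,0):+1/.X./X.O/OOX*
[.X./X.O/OOX] end (terminal -1, X#2); searched .X./X.O/.OX to 7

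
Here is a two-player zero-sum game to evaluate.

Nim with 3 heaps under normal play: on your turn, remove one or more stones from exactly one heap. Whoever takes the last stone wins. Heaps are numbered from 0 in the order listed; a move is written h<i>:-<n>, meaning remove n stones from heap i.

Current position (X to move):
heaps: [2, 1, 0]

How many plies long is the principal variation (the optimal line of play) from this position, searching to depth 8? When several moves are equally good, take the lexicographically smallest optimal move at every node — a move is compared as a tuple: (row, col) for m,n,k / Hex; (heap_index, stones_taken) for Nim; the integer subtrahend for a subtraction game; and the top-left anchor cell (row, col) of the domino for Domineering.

[(2,1,0)] X move#1: h0:-1:+1/(1,1,0)*, h0:-2:-1/(0,1,0), h1:-1:-1/(2,0,0)
[(1,1,0)] O move#2: h0:-1:-1/(0,1,0)*, h1:-1:-1/(1,0,0)
[(0,1,0)] X move#3: h1:-1:+1/(0,0,0)*
[(0,0,0)] end (terminal -1, O#4); searched (2,1,0) to 8

PV length from [(2,1,0)]: 3 plies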